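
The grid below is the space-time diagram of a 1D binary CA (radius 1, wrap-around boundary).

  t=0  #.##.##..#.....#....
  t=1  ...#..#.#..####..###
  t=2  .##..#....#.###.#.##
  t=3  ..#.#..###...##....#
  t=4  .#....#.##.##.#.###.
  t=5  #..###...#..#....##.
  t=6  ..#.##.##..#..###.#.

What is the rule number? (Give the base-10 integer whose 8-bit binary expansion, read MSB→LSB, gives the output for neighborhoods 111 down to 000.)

  [7] ### => #  t=1,i=12
  [6] ##. => #  t=0,i=3
  [5] #.# => .  t=0,i=1
  [4] #.. => .  t=0,i=7
  [3] .## => .  t=0,i=2
  [2] .#. => .  t=0,i=0
  [1] ..# => #  t=0,i=8
  [0] ... => #  t=0,i=11
  bits 11000011 = 195

195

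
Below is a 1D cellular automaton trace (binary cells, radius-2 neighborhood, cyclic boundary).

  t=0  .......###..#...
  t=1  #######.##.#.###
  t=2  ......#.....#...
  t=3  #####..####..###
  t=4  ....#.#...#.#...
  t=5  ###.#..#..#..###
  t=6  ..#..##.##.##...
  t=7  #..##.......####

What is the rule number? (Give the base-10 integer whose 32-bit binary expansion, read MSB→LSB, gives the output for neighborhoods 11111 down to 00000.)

  nb #####: next=.  (t=1,i=0, bit31=0)
  nb ####.: next=.  (t=1,i=5, bit30=0)
  nb ###.#: next=#  (t=1,i=6, bit29=1)
  nb ###..: next=#  (t=0,i=9, bit28=1)
  nb ##.##: next=.  (t=1,i=7, bit27=0)
  nb ##.#.: next=.  (t=1,i=10, bit26=0)
  nb ##..#: next=.  (t=0,i=10, bit25=0)
  nb ##...: next=#  (t=6,i=13, bit24=1)
  nb #.###: next=.  (t=1,i=13, bit23=0)
  nb #.##.: next=.  (t=1,i=8, bit22=0)
  nb #.#.#: next=.  (t=1,i=11, bit21=0)
  nb #.#..: next=.  (t=4,i=6, bit20=0)
  nb #..##: next=#  (t=3,i=6, bit19=1)
  nb #..#.: next=#  (t=0,i=11, bit18=1)
  nb #...#: next=.  (t=4,i=8, bit17=0)
  nb #....: next=#  (t=0,i=14, bit16=1)
  nb .####: next=.  (t=1,i=14, bit15=0)
  nb .###.: next=#  (t=0,i=8, bit14=1)
  nb .##.#: next=.  (t=1,i=9, bit13=0)
  nb .##..: next=#  (t=6,i=12, bit12=1)
  nb .#.##: next=#  (t=1,i=12, bit11=1)
  nb .#.#.: next=.  (t=4,i=5, bit10=0)
  nb .#..#: next=#  (t=5,i=5, bit9=1)
  nb .#...: next=#  (t=0,i=13, bit8=1)
  nb ..###: next=.  (t=0,i=7, bit7=0)
  nb ..##.: next=.  (t=6,i=5, bit6=0)
  nb ..#.#: next=#  (t=4,i=4, bit5=1)
  nb ..#..: next=.  (t=0,i=12, bit4=0)
  nb ...##: next=#  (t=0,i=6, bit3=1)
  nb ...#.: next=.  (t=2,i=5, bit2=0)
  nb ....#: next=#  (t=0,i=5, bit1=1)
  nb .....: next=#  (t=0,i=0, bit0=1)
  bits 00110001000011010101101100101011 = 822958891

822958891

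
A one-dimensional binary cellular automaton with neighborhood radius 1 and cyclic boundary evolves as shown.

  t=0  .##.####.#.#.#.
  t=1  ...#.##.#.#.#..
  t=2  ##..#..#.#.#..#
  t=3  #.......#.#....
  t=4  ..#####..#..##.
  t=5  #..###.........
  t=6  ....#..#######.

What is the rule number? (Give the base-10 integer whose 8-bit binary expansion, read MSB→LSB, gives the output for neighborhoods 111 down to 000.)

  ###|#  b7=1 t=0,i=5
  ##.|.  b6=0 t=0,i=2
  #.#|#  b5=1 t=0,i=3
  #..|.  b4=0 t=0,i=14
  .##|.  b3=0 t=0,i=1
  .#.|.  b2=0 t=0,i=9
  ..#|.  b1=0 t=0,i=0
  ...|#  b0=1 t=1,i=0
  bits 10100001 = 161

161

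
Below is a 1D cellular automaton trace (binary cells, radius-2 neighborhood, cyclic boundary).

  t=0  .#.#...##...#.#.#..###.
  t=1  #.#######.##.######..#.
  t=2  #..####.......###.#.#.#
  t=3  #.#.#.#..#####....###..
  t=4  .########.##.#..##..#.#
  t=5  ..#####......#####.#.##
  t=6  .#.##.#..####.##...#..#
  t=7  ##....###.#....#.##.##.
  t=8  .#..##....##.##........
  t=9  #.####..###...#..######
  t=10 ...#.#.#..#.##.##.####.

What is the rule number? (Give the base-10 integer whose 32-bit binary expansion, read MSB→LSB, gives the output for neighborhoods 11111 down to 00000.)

2420021071

  [31] ##### => #  t=1,i=4
  [30] ####. => .  t=1,i=7
  [29] ###.# => .  t=1,i=8
  [28] ###.. => #  t=0,i=21
  [27] ##.## => .  t=1,i=9
  [26] ##.#. => .  t=2,i=17
  [25] ##..# => .  t=0,i=22
  [24] ##... => .  t=0,i=9
  [23] #.### => .  t=1,i=2
  [22] #.##. => .  t=1,i=10
  [21] #.#.# => #  t=0,i=14
  [20] #.#.. => #  t=0,i=3
  [19] #..## => #  t=0,i=18
  [18] #..#. => #  t=0,i=0
  [17] #...# => #  t=0,i=5
  [16] #.... => .  t=2,i=8
  [15] .#### => #  t=1,i=3
  [14] .###. => .  t=0,i=20
  [13] .##.# => .  t=1,i=11
  [12] .##.. => #  t=0,i=8
  [11] .#.## => .  t=1,i=1
  [10] .#.#. => #  t=0,i=2
  [9] .#..# => #  t=0,i=17
  [8] .#... => #  t=0,i=4
  [7] ..### => .  t=0,i=19
  [6] ..##. => #  t=0,i=7
  [5] ..#.# => .  t=0,i=1
  [4] ..#.. => .  t=6,i=19
  [3] ...## => #  t=0,i=6
  [2] ...#. => #  t=0,i=11
  [1] ....# => #  t=2,i=12
  [0] ..... => #  t=2,i=9
  bits 10010000001111101001011101001111 = 2420021071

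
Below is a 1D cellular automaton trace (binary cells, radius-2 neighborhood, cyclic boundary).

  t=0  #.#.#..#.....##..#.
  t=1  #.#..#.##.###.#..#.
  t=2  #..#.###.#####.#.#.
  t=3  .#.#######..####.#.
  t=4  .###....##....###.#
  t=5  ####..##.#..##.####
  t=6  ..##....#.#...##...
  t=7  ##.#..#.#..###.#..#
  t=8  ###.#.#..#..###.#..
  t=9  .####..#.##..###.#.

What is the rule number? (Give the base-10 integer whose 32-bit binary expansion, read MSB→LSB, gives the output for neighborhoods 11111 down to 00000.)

  [31] ##### => .  t=2,i=11
  [30] ####. => #  t=2,i=12
  [29] ###.# => #  t=1,i=12
  [28] ###.. => #  t=3,i=9
  [27] ##.## => #  t=1,i=9
  [26] ##.#. => #  t=1,i=13
  [25] ##..# => .  t=0,i=15
  [24] ##... => .  t=4,i=4
  [23] #.### => #  t=1,i=10
  [22] #.##. => #  t=1,i=7
  [21] #.#.# => #  t=0,i=0
  [20] #.#.. => .  t=0,i=4
  [19] #..## => .  t=3,i=11
  [18] #..#. => .  t=0,i=6
  [17] #...# => #  t=6,i=12
  [16] #.... => .  t=0,i=9
  [15] .#### => .  t=2,i=10
  [14] .###. => #  t=1,i=11
  [13] .##.# => .  t=1,i=8
  [12] .##.. => #  t=0,i=14
  [11] .#.## => #  t=1,i=6
  [10] .#.#. => .  t=0,i=1
  [9] .#..# => #  t=0,i=5
  [8] .#... => #  t=0,i=8
  [7] ..### => .  t=3,i=12
  [6] ..##. => .  t=0,i=13
  [5] ..#.# => #  t=0,i=17
  [4] ..#.. => #  t=0,i=7
  [3] ...## => #  t=0,i=12
  [2] ...#. => .  t=6,i=7
  [1] ....# => #  t=0,i=11
  [0] ..... => #  t=0,i=10
  bits 01111100111000100101101100111011 = 2095209275

2095209275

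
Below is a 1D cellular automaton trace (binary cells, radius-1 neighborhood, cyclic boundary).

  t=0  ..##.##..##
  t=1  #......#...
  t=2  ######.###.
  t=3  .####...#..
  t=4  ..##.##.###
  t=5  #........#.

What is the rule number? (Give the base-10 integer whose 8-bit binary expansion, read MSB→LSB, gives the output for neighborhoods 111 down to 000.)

149

  nb ###: next=#  (t=2,i=1, bit7=1)
  nb ##.: next=.  (t=0,i=3, bit6=0)
  nb #.#: next=.  (t=0,i=4, bit5=0)
  nb #..: next=#  (t=0,i=0, bit4=1)
  nb .##: next=.  (t=0,i=2, bit3=0)
  nb .#.: next=#  (t=1,i=0, bit2=1)
  nb ..#: next=.  (t=0,i=1, bit1=0)
  nb ...: next=#  (t=1,i=2, bit0=1)
  bits 10010101 = 149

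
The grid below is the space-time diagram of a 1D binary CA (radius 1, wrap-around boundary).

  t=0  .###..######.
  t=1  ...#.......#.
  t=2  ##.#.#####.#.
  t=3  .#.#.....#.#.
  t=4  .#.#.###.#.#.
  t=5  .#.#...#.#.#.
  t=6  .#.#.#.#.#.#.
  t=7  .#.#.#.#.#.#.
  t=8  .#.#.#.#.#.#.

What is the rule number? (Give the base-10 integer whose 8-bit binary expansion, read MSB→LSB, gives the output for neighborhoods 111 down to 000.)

  ### -> .   bit 7 = 0  t=0,i=2
  ##. -> #   bit 6 = 1  t=0,i=3
  #.# -> .   bit 5 = 0  t=2,i=2
  #.. -> .   bit 4 = 0  t=0,i=4
  .## -> .   bit 3 = 0  t=0,i=1
  .#. -> #   bit 2 = 1  t=1,i=3
  ..# -> .   bit 1 = 0  t=0,i=0
  ... -> #   bit 0 = 1  t=1,i=0
  bits 01000101 = 69

69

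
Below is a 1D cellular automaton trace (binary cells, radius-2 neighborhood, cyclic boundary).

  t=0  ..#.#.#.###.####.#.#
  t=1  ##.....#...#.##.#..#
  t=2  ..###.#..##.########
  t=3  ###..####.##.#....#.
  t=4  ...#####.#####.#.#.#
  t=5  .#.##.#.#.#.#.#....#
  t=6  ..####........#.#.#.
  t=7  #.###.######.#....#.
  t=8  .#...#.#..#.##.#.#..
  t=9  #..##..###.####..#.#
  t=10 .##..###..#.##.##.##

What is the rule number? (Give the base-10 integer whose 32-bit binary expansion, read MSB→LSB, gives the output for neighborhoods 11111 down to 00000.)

1331669637

  #####|.  b31=0 t=2,i=14
  ####.|#  b30=1 t=0,i=14
  ###.#|.  b29=0 t=0,i=10
  ###..|.  b28=0 t=1,i=1
  ##.##|#  b27=1 t=0,i=11
  ##.#.|#  b26=1 t=0,i=16
  ##..#|#  b25=1 t=2,i=0
  ##...|#  b24=1 t=1,i=2
  #.###|.  b23=0 t=0,i=8
  #.##.|#  b22=1 t=1,i=13
  #.#.#|.  b21=0 t=0,i=4
  #.#..|#  b20=1 t=0,i=19
  #..##|#  b19=1 t=1,i=18
  #..#.|#  b18=1 t=0,i=1
  #...#|#  b17=1 t=1,i=9
  #....|#  b16=1 t=1,i=3
  .####|#  b15=1 t=0,i=13
  .###.|.  b14=0 t=0,i=9
  .##.#|#  b13=1 t=1,i=14
  .##..|.  b12=0 t=9,i=0
  .#.##|#  b11=1 t=0,i=7
  .#.#.|.  b10=0 t=0,i=3
  .#..#|#  b9=1 t=0,i=0
  .#...|.  b8=0 t=1,i=8
  ..###|#  b7=1 t=1,i=19
  ..##.|.  b6=0 t=2,i=9
  ..#.#|.  b5=0 t=0,i=2
  ..#..|.  b4=0 t=1,i=7
  ...##|.  b3=0 t=4,i=2
  ...#.|#  b2=1 t=1,i=6
  ....#|.  b1=0 t=1,i=5
  .....|#  b0=1 t=1,i=4
  bits 01001111010111111010101010000101 = 1331669637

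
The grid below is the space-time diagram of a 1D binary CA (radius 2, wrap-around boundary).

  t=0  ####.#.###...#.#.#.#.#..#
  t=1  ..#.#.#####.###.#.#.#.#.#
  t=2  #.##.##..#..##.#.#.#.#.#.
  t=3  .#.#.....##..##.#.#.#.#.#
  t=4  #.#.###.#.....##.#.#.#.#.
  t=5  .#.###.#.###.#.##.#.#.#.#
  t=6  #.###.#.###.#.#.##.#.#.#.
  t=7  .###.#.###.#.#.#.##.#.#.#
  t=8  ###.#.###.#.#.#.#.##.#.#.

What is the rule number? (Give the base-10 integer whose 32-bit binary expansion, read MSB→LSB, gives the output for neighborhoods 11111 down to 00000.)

1434546109

  nb #####: next=.  (t=0,i=1, bit31=0)
  nb ####.: next=#  (t=0,i=2, bit30=1)
  nb ###.#: next=.  (t=0,i=3, bit29=0)
  nb ###..: next=#  (t=0,i=9, bit28=1)
  nb ##.##: next=.  (t=1,i=11, bit27=0)
  nb ##.#.: next=#  (t=0,i=4, bit26=1)
  nb ##..#: next=.  (t=2,i=7, bit25=0)
  nb ##...: next=#  (t=0,i=10, bit24=1)
  nb #.###: next=#  (t=0,i=7, bit23=1)
  nb #.##.: next=.  (t=2,i=2, bit22=0)
  nb #.#.#: next=.  (t=0,i=5, bit21=0)
  nb #.#..: next=.  (t=0,i=21, bit20=0)
  nb #..##: next=.  (t=0,i=23, bit19=0)
  nb #..#.: next=.  (t=1,i=1, bit18=0)
  nb #...#: next=.  (t=0,i=11, bit17=0)
  nb #....: next=#  (t=3,i=5, bit16=1)
  nb .####: next=.  (t=0,i=0, bit15=0)
  nb .###.: next=#  (t=0,i=8, bit14=1)
  nb .##.#: next=#  (t=2,i=3, bit13=1)
  nb .##..: next=.  (t=2,i=6, bit12=0)
  nb .#.##: next=#  (t=0,i=6, bit11=1)
  nb .#.#.: next=#  (t=0,i=14, bit10=1)
  nb .#..#: next=#  (t=0,i=22, bit9=1)
  nb .#...: next=#  (t=3,i=4, bit8=1)
  nb ..###: next=#  (t=0,i=24, bit7=1)
  nb ..##.: next=.  (t=2,i=12, bit6=0)
  nb ..#.#: next=#  (t=0,i=13, bit5=1)
  nb ..#..: next=#  (t=2,i=9, bit4=1)
  nb ...##: next=#  (t=3,i=8, bit3=1)
  nb ...#.: next=#  (t=0,i=12, bit2=1)
  nb ....#: next=.  (t=3,i=7, bit1=0)
  nb .....: next=#  (t=3,i=6, bit0=1)
  bits 01010101100000010110111110111101 = 1434546109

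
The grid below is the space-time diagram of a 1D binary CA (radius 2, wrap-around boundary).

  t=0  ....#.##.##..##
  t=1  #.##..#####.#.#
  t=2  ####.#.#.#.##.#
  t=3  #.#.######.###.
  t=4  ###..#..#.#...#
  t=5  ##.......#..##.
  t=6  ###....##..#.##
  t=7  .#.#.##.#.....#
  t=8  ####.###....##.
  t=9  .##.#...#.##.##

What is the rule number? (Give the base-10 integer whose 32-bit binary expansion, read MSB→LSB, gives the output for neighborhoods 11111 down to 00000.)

1298838542

  [31] ##### => .  t=1,i=8
  [30] ####. => #  t=1,i=9
  [29] ###.# => .  t=1,i=10
  [28] ###.. => .  t=4,i=2
  [27] ##.## => #  t=0,i=8
  [26] ##.#. => #  t=1,i=11
  [25] ##..# => .  t=0,i=11
  [24] ##... => #  t=0,i=0
  [23] #.### => .  t=2,i=14
  [22] #.##. => #  t=0,i=6
  [21] #.#.# => #  t=1,i=12
  [20] #.#.. => .  t=4,i=10
  [19] #..## => #  t=0,i=12
  [18] #..#. => .  t=4,i=4
  [17] #...# => #  t=4,i=12
  [16] #.... => .  t=0,i=1
  [15] .#### => #  t=1,i=7
  [14] .###. => .  t=3,i=12
  [13] .##.# => #  t=0,i=7
  [12] .##.. => #  t=0,i=10
  [11] .#.## => .  t=0,i=5
  [10] .#.#. => #  t=2,i=6
  [9] .#..# => .  t=4,i=6
  [8] .#... => .  t=4,i=11
  [7] ..### => .  t=1,i=6
  [6] ..##. => .  t=0,i=13
  [5] ..#.# => .  t=0,i=4
  [4] ..#.. => .  t=4,i=5
  [3] ...## => #  t=4,i=13
  [2] ...#. => #  t=0,i=3
  [1] ....# => #  t=0,i=2
  [0] ..... => .  t=5,i=4
  bits 01001101011010101011010000001110 = 1298838542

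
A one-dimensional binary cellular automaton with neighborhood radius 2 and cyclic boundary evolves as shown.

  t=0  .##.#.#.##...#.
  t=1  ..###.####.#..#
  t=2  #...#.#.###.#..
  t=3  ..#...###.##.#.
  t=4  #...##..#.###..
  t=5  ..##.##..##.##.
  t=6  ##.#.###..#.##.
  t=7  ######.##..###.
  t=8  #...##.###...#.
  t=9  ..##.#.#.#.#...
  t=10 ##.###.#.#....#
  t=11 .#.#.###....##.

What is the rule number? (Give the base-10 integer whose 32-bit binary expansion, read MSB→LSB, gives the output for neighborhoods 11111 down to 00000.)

1994537483

  #####|.  b31=0 t=7,i=2
  ####.|#  b30=1 t=1,i=8
  ###.#|#  b29=1 t=1,i=4
  ###..|#  b28=1 t=4,i=12
  ##.##|.  b27=0 t=1,i=5
  ##.#.|#  b26=1 t=0,i=3
  ##..#|#  b25=1 t=4,i=6
  ##...|.  b24=0 t=0,i=10
  #.###|#  b23=1 t=1,i=6
  #.##.|#  b22=1 t=0,i=8
  #.#.#|#  b21=1 t=0,i=4
  #.#..|.  b20=0 t=1,i=11
  #..##|.  b19=0 t=0,i=0
  #..#.|.  b18=0 t=1,i=13
  #...#|#  b17=1 t=0,i=11
  #....|.  b16=0 t=9,i=13
  .####|.  b15=0 t=1,i=7
  .###.|.  b14=0 t=1,i=3
  .##.#|#  b13=1 t=0,i=2
  .##..|#  b12=1 t=0,i=9
  .#.##|#  b11=1 t=0,i=7
  .#.#.|.  b10=0 t=0,i=5
  .#..#|#  b9=1 t=0,i=14
  .#...|.  b8=0 t=2,i=1
  ..###|.  b7=0 t=1,i=2
  ..##.|.  b6=0 t=0,i=1
  ..#.#|.  b5=0 t=2,i=4
  ..#..|.  b4=0 t=0,i=13
  ...##|#  b3=1 t=3,i=5
  ...#.|.  b2=0 t=0,i=12
  ....#|#  b1=1 t=9,i=0
  .....|#  b0=1 t=9,i=14
  bits 01110110111000100011101000001011 = 1994537483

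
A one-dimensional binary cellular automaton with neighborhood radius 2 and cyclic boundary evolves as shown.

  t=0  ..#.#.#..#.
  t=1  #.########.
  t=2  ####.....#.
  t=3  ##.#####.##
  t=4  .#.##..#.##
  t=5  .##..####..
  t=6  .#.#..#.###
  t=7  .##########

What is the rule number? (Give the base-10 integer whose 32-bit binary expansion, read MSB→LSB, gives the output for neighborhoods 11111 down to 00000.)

867683955

  ##### -> .   bit 31 = 0  t=1,i=4
  ####. -> .   bit 30 = 0  t=1,i=8
  ###.# -> #   bit 29 = 1  t=1,i=9
  ###.. -> #   bit 28 = 1  t=2,i=3
  ##.## -> .   bit 27 = 0  t=3,i=2
  ##.#. -> .   bit 26 = 0  t=1,i=10
  ##..# -> #   bit 25 = 1  t=4,i=5
  ##... -> #   bit 24 = 1  t=2,i=4
  #.### -> #   bit 23 = 1  t=1,i=2
  #.##. -> .   bit 22 = 0  t=4,i=3
  #.#.# -> #   bit 21 = 1  t=0,i=4
  #.#.. -> #   bit 20 = 1  t=0,i=6
  #..## -> .   bit 19 = 0  t=5,i=4
  #..#. -> #   bit 18 = 1  t=0,i=8
  #...# -> #   bit 17 = 1  t=0,i=0
  #.... -> #   bit 16 = 1  t=2,i=5
  .#### -> #   bit 15 = 1  t=1,i=3
  .###. -> #   bit 14 = 1  t=6,i=9
  .##.# -> .   bit 13 = 0  t=4,i=10
  .##.. -> .   bit 12 = 0  t=4,i=4
  .#.## -> #   bit 11 = 1  t=1,i=1
  .#.#. -> #   bit 10 = 1  t=0,i=3
  .#..# -> #   bit 9 = 1  t=0,i=7
  .#... -> .   bit 8 = 0  t=0,i=10
  ..### -> .   bit 7 = 0  t=5,i=5
  ..##. -> #   bit 6 = 1  t=5,i=1
  ..#.# -> #   bit 5 = 1  t=0,i=2
  ..#.. -> #   bit 4 = 1  t=0,i=9
  ...## -> .   bit 3 = 0  t=5,i=0
  ...#. -> .   bit 2 = 0  t=0,i=1
  ....# -> #   bit 1 = 1  t=2,i=7
  ..... -> #   bit 0 = 1  t=2,i=6
  bits 00110011101101111100111001110011 = 867683955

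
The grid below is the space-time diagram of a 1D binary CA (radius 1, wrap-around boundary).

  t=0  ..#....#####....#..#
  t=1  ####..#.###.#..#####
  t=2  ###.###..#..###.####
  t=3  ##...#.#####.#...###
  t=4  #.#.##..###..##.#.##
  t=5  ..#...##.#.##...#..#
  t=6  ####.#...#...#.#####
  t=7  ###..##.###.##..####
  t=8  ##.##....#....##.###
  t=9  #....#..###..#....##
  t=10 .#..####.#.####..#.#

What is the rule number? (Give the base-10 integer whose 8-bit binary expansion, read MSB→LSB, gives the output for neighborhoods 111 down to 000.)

  ### -> #   bit 7 = 1  t=0,i=8
  ##. -> .   bit 6 = 0  t=0,i=11
  #.# -> .   bit 5 = 0  t=1,i=7
  #.. -> #   bit 4 = 1  t=0,i=0
  .## -> .   bit 3 = 0  t=0,i=7
  .#. -> #   bit 2 = 1  t=0,i=2
  ..# -> #   bit 1 = 1  t=0,i=1
  ... -> .   bit 0 = 0  t=0,i=4
  bits 10010110 = 150

150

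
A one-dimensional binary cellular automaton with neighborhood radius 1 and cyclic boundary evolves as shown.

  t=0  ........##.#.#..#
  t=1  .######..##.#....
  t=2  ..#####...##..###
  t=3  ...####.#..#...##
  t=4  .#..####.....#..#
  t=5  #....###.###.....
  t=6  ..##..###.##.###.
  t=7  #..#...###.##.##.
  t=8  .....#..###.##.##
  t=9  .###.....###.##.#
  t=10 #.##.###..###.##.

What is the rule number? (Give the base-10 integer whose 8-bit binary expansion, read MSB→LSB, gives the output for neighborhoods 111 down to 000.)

  [7] ### => #  t=1,i=2
  [6] ##. => #  t=0,i=9
  [5] #.# => #  t=0,i=10
  [4] #.. => .  t=0,i=0
  [3] .## => .  t=0,i=8
  [2] .#. => .  t=0,i=11
  [1] ..# => .  t=0,i=7
  [0] ... => #  t=0,i=1
  bits 11100001 = 225

225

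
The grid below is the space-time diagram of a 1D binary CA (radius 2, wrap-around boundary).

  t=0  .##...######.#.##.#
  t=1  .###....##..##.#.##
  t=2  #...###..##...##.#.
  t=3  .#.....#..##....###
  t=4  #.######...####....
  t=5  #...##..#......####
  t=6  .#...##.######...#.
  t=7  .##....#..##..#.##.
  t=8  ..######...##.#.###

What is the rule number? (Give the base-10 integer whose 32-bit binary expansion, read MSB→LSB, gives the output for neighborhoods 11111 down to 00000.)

  ##### -> #   bit 31 = 1  t=0,i=8
  ####. -> .   bit 30 = 0  t=0,i=10
  ###.# -> .   bit 29 = 0  t=0,i=11
  ###.. -> .   bit 28 = 0  t=1,i=3
  ##.## -> #   bit 27 = 1  t=1,i=0
  ##.#. -> #   bit 26 = 1  t=0,i=12
  ##..# -> #   bit 25 = 1  t=1,i=10
  ##... -> #   bit 24 = 1  t=0,i=3
  #.### -> .   bit 23 = 0  t=1,i=1
  #.##. -> #   bit 22 = 1  t=0,i=1
  #.#.# -> #   bit 21 = 1  t=0,i=13
  #.#.. -> .   bit 20 = 0  t=2,i=0
  #..## -> .   bit 19 = 0  t=1,i=11
  #..#. -> .   bit 18 = 0  t=5,i=7
  #...# -> .   bit 17 = 0  t=0,i=4
  #.... -> #   bit 16 = 1  t=1,i=5
  .#### -> .   bit 15 = 0  t=0,i=7
  .###. -> .   bit 14 = 0  t=1,i=2
  .##.# -> .   bit 13 = 0  t=0,i=16
  .##.. -> #   bit 12 = 1  t=0,i=2
  .#.## -> .   bit 11 = 0  t=0,i=0
  .#.#. -> #   bit 10 = 1  t=2,i=18
  .#..# -> .   bit 9 = 0  t=3,i=8
  .#... -> #   bit 8 = 1  t=2,i=1
  ..### -> .   bit 7 = 0  t=0,i=6
  ..##. -> .   bit 6 = 0  t=1,i=8
  ..#.# -> #   bit 5 = 1  t=4,i=0
  ..#.. -> #   bit 4 = 1  t=3,i=7
  ...## -> .   bit 3 = 0  t=0,i=5
  ...#. -> #   bit 2 = 1  t=3,i=6
  ....# -> #   bit 1 = 1  t=1,i=6
  ..... -> #   bit 0 = 1  t=3,i=4
  bits 10001111011000010001010100110111 = 2405504311

2405504311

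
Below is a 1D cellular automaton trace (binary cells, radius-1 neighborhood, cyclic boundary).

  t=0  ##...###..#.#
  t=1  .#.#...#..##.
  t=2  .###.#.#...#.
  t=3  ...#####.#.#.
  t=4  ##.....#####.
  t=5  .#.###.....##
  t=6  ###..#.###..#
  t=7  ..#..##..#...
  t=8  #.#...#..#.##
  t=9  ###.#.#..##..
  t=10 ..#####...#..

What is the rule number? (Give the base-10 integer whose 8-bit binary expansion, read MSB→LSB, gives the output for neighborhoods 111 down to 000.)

  ### -> .   bit 7 = 0  t=0,i=0
  ##. -> #   bit 6 = 1  t=0,i=1
  #.# -> #   bit 5 = 1  t=0,i=11
  #.. -> .   bit 4 = 0  t=0,i=2
  .## -> .   bit 3 = 0  t=0,i=5
  .#. -> #   bit 2 = 1  t=0,i=10
  ..# -> .   bit 1 = 0  t=0,i=4
  ... -> #   bit 0 = 1  t=0,i=3
  bits 01100101 = 101

101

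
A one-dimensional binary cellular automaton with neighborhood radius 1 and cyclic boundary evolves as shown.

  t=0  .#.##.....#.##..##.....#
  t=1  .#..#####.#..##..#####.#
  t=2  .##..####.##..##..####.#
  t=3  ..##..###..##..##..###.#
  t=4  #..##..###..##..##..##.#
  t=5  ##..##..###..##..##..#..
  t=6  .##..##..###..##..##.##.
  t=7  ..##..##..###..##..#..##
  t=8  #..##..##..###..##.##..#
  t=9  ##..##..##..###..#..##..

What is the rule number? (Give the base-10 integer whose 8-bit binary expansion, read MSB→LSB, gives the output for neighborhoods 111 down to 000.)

213

  ### -> #   bit 7 = 1  t=1,i=5
  ##. -> #   bit 6 = 1  t=0,i=4
  #.# -> .   bit 5 = 0  t=0,i=0
  #.. -> #   bit 4 = 1  t=0,i=5
  .## -> .   bit 3 = 0  t=0,i=3
  .#. -> #   bit 2 = 1  t=0,i=1
  ..# -> .   bit 1 = 0  t=0,i=9
  ... -> #   bit 0 = 1  t=0,i=6
  bits 11010101 = 213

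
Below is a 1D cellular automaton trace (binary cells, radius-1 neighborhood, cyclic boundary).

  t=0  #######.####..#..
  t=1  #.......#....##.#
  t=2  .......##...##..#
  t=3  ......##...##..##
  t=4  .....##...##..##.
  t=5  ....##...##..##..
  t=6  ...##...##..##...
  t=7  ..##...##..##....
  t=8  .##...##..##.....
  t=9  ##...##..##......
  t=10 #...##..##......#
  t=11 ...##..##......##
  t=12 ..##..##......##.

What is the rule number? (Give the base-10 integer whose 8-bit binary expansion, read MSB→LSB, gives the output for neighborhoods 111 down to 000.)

  ### -> .   bit 7 = 0  t=0,i=1
  ##. -> .   bit 6 = 0  t=0,i=6
  #.# -> .   bit 5 = 0  t=0,i=7
  #.. -> .   bit 4 = 0  t=0,i=12
  .## -> #   bit 3 = 1  t=0,i=0
  .#. -> #   bit 2 = 1  t=0,i=14
  ..# -> #   bit 1 = 1  t=0,i=13
  ... -> .   bit 0 = 0  t=1,i=2
  bits 00001110 = 14

14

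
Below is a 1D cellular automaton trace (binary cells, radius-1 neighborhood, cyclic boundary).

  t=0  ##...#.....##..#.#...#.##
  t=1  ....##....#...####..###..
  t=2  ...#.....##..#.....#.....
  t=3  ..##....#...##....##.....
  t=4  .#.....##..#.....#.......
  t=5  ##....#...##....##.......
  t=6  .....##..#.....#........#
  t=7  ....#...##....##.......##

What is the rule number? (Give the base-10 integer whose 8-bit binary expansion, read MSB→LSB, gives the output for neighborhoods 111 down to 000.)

38

  [7] ### => .  t=0,i=0
  [6] ##. => .  t=0,i=1
  [5] #.# => #  t=0,i=16
  [4] #.. => .  t=0,i=2
  [3] .## => .  t=0,i=11
  [2] .#. => #  t=0,i=5
  [1] ..# => #  t=0,i=4
  [0] ... => .  t=0,i=3
  bits 00100110 = 38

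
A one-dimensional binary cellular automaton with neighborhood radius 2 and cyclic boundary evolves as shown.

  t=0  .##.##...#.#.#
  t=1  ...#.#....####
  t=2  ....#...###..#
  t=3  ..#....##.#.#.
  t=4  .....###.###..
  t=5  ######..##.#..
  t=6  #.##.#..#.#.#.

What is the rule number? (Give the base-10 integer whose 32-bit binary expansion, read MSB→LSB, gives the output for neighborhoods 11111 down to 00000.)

2627999435

  ##### -> #   bit 31 = 1  t=5,i=2
  ####. -> .   bit 30 = 0  t=1,i=12
  ###.# -> .   bit 29 = 0  t=4,i=7
  ###.. -> #   bit 28 = 1  t=1,i=13
  ##.## -> #   bit 27 = 1  t=0,i=3
  ##.#. -> #   bit 26 = 1  t=3,i=9
  ##..# -> .   bit 25 = 0  t=2,i=11
  ##... -> .   bit 24 = 0  t=0,i=6
  #.### -> #   bit 23 = 1  t=4,i=9
  #.##. -> .   bit 22 = 0  t=0,i=1
  #.#.# -> #   bit 21 = 1  t=0,i=11
  #.#.. -> .   bit 20 = 0  t=1,i=5
  #..## -> .   bit 19 = 0  t=5,i=7
  #..#. -> #   bit 18 = 1  t=2,i=12
  #...# -> .   bit 17 = 0  t=0,i=7
  #.... -> .   bit 16 = 0  t=1,i=7
  .#### -> .   bit 15 = 0  t=1,i=11
  .###. -> .   bit 14 = 0  t=2,i=9
  .##.# -> .   bit 13 = 0  t=0,i=2
  .##.. -> #   bit 12 = 1  t=0,i=5
  .#.## -> .   bit 11 = 0  t=0,i=0
  .#.#. -> #   bit 10 = 1  t=0,i=10
  .#..# -> #   bit 9 = 1  t=5,i=12
  .#... -> .   bit 8 = 0  t=1,i=6
  ..### -> #   bit 7 = 1  t=1,i=10
  ..##. -> #   bit 6 = 1  t=3,i=7
  ..#.# -> .   bit 5 = 0  t=0,i=9
  ..#.. -> .   bit 4 = 0  t=2,i=4
  ...## -> #   bit 3 = 1  t=1,i=9
  ...#. -> .   bit 2 = 0  t=0,i=8
  ....# -> #   bit 1 = 1  t=1,i=8
  ..... -> #   bit 0 = 1  t=4,i=0
  bits 10011100101001000001011011001011 = 2627999435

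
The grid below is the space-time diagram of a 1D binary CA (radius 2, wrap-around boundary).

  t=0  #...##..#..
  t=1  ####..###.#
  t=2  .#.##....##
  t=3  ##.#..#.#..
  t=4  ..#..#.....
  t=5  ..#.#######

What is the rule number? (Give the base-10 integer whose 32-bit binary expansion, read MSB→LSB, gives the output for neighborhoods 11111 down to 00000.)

  [31] ##### => #  t=1,i=1
  [30] ####. => .  t=1,i=2
  [29] ###.# => .  t=1,i=8
  [28] ###.. => #  t=1,i=3
  [27] ##.## => #  t=1,i=9
  [26] ##.#. => #  t=2,i=0
  [25] ##..# => #  t=0,i=6
  [24] ##... => .  t=2,i=5
  [23] #.### => #  t=1,i=10
  [22] #.##. => #  t=2,i=3
  [21] #.#.# => #  t=2,i=1
  [20] #.#.. => .  t=3,i=3
  [19] #..## => .  t=1,i=5
  [18] #..#. => #  t=0,i=7
  [17] #...# => #  t=0,i=2
  [16] #.... => #  t=2,i=6
  [15] .#### => .  t=1,i=0
  [14] .###. => .  t=1,i=7
  [13] .##.# => .  t=2,i=10
  [12] .##.. => .  t=0,i=5
  [11] .#.## => .  t=2,i=2
  [10] .#.#. => .  t=3,i=7
  [9] .#..# => .  t=0,i=9
  [8] .#... => #  t=0,i=1
  [7] ..### => .  t=1,i=6
  [6] ..##. => .  t=0,i=4
  [5] ..#.# => .  t=3,i=6
  [4] ..#.. => #  t=0,i=0
  [3] ...## => #  t=0,i=3
  [2] ...#. => .  t=4,i=1
  [1] ....# => .  t=2,i=7
  [0] ..... => #  t=4,i=8
  bits 10011110111001110000000100011001 = 2665939225

2665939225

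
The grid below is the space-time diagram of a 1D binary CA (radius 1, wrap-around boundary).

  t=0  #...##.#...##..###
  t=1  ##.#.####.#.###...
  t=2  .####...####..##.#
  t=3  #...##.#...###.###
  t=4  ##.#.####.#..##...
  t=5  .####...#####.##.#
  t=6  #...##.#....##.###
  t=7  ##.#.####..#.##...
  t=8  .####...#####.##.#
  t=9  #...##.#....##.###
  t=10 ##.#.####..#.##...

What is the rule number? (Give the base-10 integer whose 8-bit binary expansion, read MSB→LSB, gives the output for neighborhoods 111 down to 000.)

118

  [7] ### => .  t=0,i=16
  [6] ##. => #  t=0,i=0
  [5] #.# => #  t=0,i=6
  [4] #.. => #  t=0,i=1
  [3] .## => .  t=0,i=4
  [2] .#. => #  t=0,i=7
  [1] ..# => #  t=0,i=3
  [0] ... => .  t=0,i=2
  bits 01110110 = 118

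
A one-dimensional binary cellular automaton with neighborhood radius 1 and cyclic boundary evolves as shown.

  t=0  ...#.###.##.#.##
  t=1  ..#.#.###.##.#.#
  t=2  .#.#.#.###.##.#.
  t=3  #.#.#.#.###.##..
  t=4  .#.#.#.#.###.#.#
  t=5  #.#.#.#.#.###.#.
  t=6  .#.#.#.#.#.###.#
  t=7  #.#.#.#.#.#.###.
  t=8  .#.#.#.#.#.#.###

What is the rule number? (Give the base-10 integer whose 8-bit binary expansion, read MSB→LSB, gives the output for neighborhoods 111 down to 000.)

  ### -> #   bit 7 = 1  t=0,i=6
  ##. -> #   bit 6 = 1  t=0,i=7
  #.# -> #   bit 5 = 1  t=0,i=4
  #.. -> .   bit 4 = 0  t=0,i=0
  .## -> .   bit 3 = 0  t=0,i=5
  .#. -> .   bit 2 = 0  t=0,i=3
  ..# -> #   bit 1 = 1  t=0,i=2
  ... -> .   bit 0 = 0  t=0,i=1
  bits 11100010 = 226

226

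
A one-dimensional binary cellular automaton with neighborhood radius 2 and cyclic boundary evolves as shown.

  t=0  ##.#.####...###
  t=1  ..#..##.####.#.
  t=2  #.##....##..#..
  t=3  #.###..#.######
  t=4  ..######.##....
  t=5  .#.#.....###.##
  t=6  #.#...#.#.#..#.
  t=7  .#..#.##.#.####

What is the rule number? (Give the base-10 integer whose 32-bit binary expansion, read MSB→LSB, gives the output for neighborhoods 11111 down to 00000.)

  nb #####: next=.  (t=0,i=14, bit31=0)
  nb ####.: next=.  (t=0,i=0, bit30=0)
  nb ###.#: next=.  (t=0,i=1, bit29=0)
  nb ###..: next=#  (t=0,i=8, bit28=1)
  nb ##.##: next=.  (t=1,i=7, bit27=0)
  nb ##.#.: next=#  (t=0,i=2, bit26=1)
  nb ##..#: next=#  (t=2,i=10, bit25=1)
  nb ##...: next=#  (t=0,i=9, bit24=1)
  nb #.###: next=#  (t=0,i=5, bit23=1)
  nb #.##.: next=#  (t=2,i=2, bit22=1)
  nb #.#.#: next=.  (t=0,i=3, bit21=0)
  nb #.#..: next=.  (t=1,i=13, bit20=0)
  nb #..##: next=.  (t=1,i=4, bit19=0)
  nb #..#.: next=#  (t=2,i=11, bit18=1)
  nb #...#: next=#  (t=0,i=10, bit17=1)
  nb #....: next=.  (t=2,i=5, bit16=0)
  nb .####: next=#  (t=0,i=6, bit15=1)
  nb .###.: next=#  (t=3,i=3, bit14=1)
  nb .##.#: next=.  (t=1,i=6, bit13=0)
  nb .##..: next=#  (t=2,i=3, bit12=1)
  nb .#.##: next=.  (t=0,i=4, bit11=0)
  nb .#.#.: next=#  (t=5,i=2, bit10=1)
  nb .#..#: next=#  (t=1,i=3, bit9=1)
  nb .#...: next=.  (t=1,i=14, bit8=0)
  nb ..###: next=.  (t=0,i=12, bit7=0)
  nb ..##.: next=.  (t=1,i=5, bit6=0)
  nb ..#.#: next=#  (t=2,i=0, bit5=1)
  nb ..#..: next=#  (t=1,i=2, bit4=1)
  nb ...##: next=#  (t=0,i=11, bit3=1)
  nb ...#.: next=.  (t=1,i=1, bit2=0)
  nb ....#: next=.  (t=2,i=6, bit1=0)
  nb .....: next=#  (t=4,i=13, bit0=1)
  bits 00010111110001101101011000111001 = 398906937

398906937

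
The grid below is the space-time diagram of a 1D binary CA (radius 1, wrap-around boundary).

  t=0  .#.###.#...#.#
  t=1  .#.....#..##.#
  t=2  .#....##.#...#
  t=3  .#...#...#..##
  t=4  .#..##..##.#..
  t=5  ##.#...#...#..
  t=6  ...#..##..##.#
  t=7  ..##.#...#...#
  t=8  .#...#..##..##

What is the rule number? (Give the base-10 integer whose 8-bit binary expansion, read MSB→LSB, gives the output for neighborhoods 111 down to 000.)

6

  ### -> .   bit 7 = 0  t=0,i=4
  ##. -> .   bit 6 = 0  t=0,i=5
  #.# -> .   bit 5 = 0  t=0,i=0
  #.. -> .   bit 4 = 0  t=0,i=8
  .## -> .   bit 3 = 0  t=0,i=3
  .#. -> #   bit 2 = 1  t=0,i=1
  ..# -> #   bit 1 = 1  t=0,i=10
  ... -> .   bit 0 = 0  t=0,i=9
  bits 00000110 = 6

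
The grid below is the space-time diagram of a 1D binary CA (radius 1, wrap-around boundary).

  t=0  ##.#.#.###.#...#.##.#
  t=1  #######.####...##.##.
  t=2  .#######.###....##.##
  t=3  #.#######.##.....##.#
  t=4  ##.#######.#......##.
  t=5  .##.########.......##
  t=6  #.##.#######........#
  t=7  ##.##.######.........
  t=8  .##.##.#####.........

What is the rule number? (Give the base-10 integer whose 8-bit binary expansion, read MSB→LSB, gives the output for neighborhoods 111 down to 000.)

  [7] ### => #  t=0,i=0
  [6] ##. => #  t=0,i=1
  [5] #.# => #  t=0,i=2
  [4] #.. => .  t=0,i=12
  [3] .## => .  t=0,i=7
  [2] .#. => #  t=0,i=3
  [1] ..# => .  t=0,i=14
  [0] ... => .  t=0,i=13
  bits 11100100 = 228

228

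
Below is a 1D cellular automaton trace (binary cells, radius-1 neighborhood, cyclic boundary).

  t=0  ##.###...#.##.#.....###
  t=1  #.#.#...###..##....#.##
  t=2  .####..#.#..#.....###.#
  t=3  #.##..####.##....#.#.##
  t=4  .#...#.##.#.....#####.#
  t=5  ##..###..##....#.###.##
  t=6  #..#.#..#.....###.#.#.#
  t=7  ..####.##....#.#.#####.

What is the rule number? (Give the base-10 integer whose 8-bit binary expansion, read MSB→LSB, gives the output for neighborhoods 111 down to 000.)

  [7] ### => #  t=0,i=0
  [6] ##. => .  t=0,i=1
  [5] #.# => #  t=0,i=2
  [4] #.. => .  t=0,i=6
  [3] .## => .  t=0,i=3
  [2] .#. => #  t=0,i=9
  [1] ..# => #  t=0,i=8
  [0] ... => .  t=0,i=7
  bits 10100110 = 166

166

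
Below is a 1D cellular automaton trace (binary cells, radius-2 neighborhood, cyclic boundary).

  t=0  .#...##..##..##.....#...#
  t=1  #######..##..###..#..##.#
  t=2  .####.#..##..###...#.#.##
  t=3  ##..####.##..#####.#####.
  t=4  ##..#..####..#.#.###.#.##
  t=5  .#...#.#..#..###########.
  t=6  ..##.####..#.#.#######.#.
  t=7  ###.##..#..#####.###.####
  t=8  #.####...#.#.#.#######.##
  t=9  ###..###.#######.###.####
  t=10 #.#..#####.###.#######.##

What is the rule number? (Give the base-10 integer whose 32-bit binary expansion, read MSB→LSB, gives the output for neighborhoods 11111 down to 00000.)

3186778090

  #####|#  b31=1 t=1,i=1
  ####.|.  b30=0 t=1,i=5
  ###.#|#  b29=1 t=2,i=4
  ###..|#  b28=1 t=1,i=6
  ##.##|#  b27=1 t=1,i=23
  ##.#.|#  b26=1 t=2,i=5
  ##..#|.  b25=0 t=0,i=7
  ##...|#  b24=1 t=0,i=15
  #.###|#  b23=1 t=1,i=24
  #.##.|#  b22=1 t=2,i=23
  #.#.#|#  b21=1 t=2,i=21
  #.#..|#  b20=1 t=0,i=1
  #..##|.  b19=0 t=0,i=8
  #..#.|.  b18=0 t=1,i=17
  #...#|#  b17=1 t=0,i=3
  #....|.  b16=0 t=0,i=16
  .####|.  b15=0 t=1,i=0
  .###.|#  b14=1 t=1,i=14
  .##.#|.  b13=0 t=1,i=22
  .##..|#  b12=1 t=0,i=6
  .#.##|#  b11=1 t=2,i=22
  .#.#.|#  b10=1 t=0,i=0
  .#..#|#  b9=1 t=1,i=19
  .#...|#  b8=1 t=0,i=2
  ..###|#  b7=1 t=1,i=13
  ..##.|#  b6=1 t=0,i=5
  ..#.#|#  b5=1 t=0,i=24
  ..#..|.  b4=0 t=0,i=20
  ...##|#  b3=1 t=0,i=4
  ...#.|.  b2=0 t=0,i=19
  ....#|#  b1=1 t=0,i=18
  .....|.  b0=0 t=0,i=17
  bits 10111101111100100101111111101010 = 3186778090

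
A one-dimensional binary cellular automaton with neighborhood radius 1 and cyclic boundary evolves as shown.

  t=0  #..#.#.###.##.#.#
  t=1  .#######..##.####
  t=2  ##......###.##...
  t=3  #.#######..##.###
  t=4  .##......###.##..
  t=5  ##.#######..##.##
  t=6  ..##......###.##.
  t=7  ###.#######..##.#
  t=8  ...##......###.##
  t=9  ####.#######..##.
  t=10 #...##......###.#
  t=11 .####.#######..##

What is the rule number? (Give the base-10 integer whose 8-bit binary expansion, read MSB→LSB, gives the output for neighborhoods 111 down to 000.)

63

  nb ###: next=.  (t=0,i=8, bit7=0)
  nb ##.: next=.  (t=0,i=0, bit6=0)
  nb #.#: next=#  (t=0,i=4, bit5=1)
  nb #..: next=#  (t=0,i=1, bit4=1)
  nb .##: next=#  (t=0,i=7, bit3=1)
  nb .#.: next=#  (t=0,i=3, bit2=1)
  nb ..#: next=#  (t=0,i=2, bit1=1)
  nb ...: next=#  (t=2,i=3, bit0=1)
  bits 00111111 = 63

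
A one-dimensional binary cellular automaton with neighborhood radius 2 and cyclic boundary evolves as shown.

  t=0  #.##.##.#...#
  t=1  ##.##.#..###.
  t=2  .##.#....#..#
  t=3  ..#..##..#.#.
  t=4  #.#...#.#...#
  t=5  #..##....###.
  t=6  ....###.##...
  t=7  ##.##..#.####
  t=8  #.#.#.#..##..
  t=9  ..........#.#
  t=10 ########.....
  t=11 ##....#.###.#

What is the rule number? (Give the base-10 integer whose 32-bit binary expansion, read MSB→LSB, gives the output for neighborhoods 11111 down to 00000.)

  nb #####: next=.  (t=7,i=11, bit31=0)
  nb ####.: next=#  (t=7,i=0, bit30=1)
  nb ###.#: next=.  (t=1,i=11, bit29=0)
  nb ###..: next=.  (t=10,i=7, bit28=0)
  nb ##.##: next=#  (t=0,i=1, bit27=1)
  nb ##.#.: next=.  (t=0,i=7, bit26=0)
  nb ##..#: next=.  (t=3,i=7, bit25=0)
  nb ##...: next=#  (t=5,i=5, bit24=1)
  nb #.###: next=#  (t=7,i=9, bit23=1)
  nb #.##.: next=.  (t=0,i=2, bit22=0)
  nb #.#.#: next=.  (t=8,i=2, bit21=0)
  nb #.#..: next=.  (t=0,i=8, bit20=0)
  nb #..##: next=.  (t=1,i=8, bit19=0)
  nb #..#.: next=#  (t=2,i=11, bit18=1)
  nb #...#: next=#  (t=0,i=10, bit17=1)
  nb #....: next=#  (t=2,i=6, bit16=1)
  nb .####: next=#  (t=7,i=10, bit15=1)
  nb .###.: next=.  (t=1,i=10, bit14=0)
  nb .##.#: next=#  (t=0,i=0, bit13=1)
  nb .##..: next=#  (t=3,i=6, bit12=1)
  nb .#.##: next=.  (t=2,i=0, bit11=0)
  nb .#.#.: next=.  (t=3,i=10, bit10=0)
  nb .#..#: next=.  (t=1,i=7, bit9=0)
  nb .#...: next=#  (t=0,i=9, bit8=1)
  nb ..###: next=#  (t=1,i=9, bit7=1)
  nb ..##.: next=.  (t=0,i=12, bit6=0)
  nb ..#.#: next=.  (t=2,i=12, bit5=0)
  nb ..#..: next=#  (t=2,i=9, bit4=1)
  nb ...##: next=#  (t=0,i=11, bit3=1)
  nb ...#.: next=.  (t=2,i=8, bit2=0)
  nb ....#: next=.  (t=2,i=7, bit1=0)
  nb .....: next=#  (t=6,i=0, bit0=1)
  bits 01001001100001111011000110011001 = 1233629593

1233629593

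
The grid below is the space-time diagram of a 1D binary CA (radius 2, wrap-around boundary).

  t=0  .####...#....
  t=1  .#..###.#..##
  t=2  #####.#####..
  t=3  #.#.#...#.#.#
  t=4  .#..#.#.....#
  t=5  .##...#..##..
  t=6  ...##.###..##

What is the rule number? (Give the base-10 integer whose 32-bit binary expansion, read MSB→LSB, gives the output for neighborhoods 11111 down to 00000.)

  nb #####: next=#  (t=2,i=2, bit31=1)
  nb ####.: next=.  (t=0,i=3, bit30=0)
  nb ###.#: next=#  (t=1,i=6, bit29=1)
  nb ###..: next=#  (t=0,i=4, bit28=1)
  nb ##.##: next=.  (t=2,i=5, bit27=0)
  nb ##.#.: next=#  (t=1,i=0, bit26=1)
  nb ##..#: next=.  (t=2,i=11, bit25=0)
  nb ##...: next=#  (t=0,i=5, bit24=1)
  nb #.###: next=.  (t=2,i=6, bit23=0)
  nb #.##.: next=#  (t=3,i=12, bit22=1)
  nb #.#.#: next=.  (t=3,i=2, bit21=0)
  nb #.#..: next=#  (t=1,i=1, bit20=1)
  nb #..##: next=#  (t=1,i=3, bit19=1)
  nb #..#.: next=.  (t=4,i=3, bit18=0)
  nb #...#: next=#  (t=0,i=6, bit17=1)
  nb #....: next=.  (t=0,i=10, bit16=0)
  nb .####: next=.  (t=0,i=2, bit15=0)
  nb .###.: next=.  (t=1,i=5, bit14=0)
  nb .##.#: next=.  (t=1,i=12, bit13=0)
  nb .##..: next=.  (t=5,i=2, bit12=0)
  nb .#.##: next=.  (t=3,i=11, bit11=0)
  nb .#.#.: next=.  (t=3,i=3, bit10=0)
  nb .#..#: next=#  (t=1,i=2, bit9=1)
  nb .#...: next=.  (t=0,i=9, bit8=0)
  nb ..###: next=#  (t=0,i=1, bit7=1)
  nb ..##.: next=.  (t=1,i=11, bit6=0)
  nb ..#.#: next=.  (t=3,i=8, bit5=0)
  nb ..#..: next=#  (t=0,i=8, bit4=1)
  nb ...##: next=.  (t=0,i=0, bit3=0)
  nb ...#.: next=.  (t=0,i=7, bit2=0)
  nb ....#: next=#  (t=0,i=12, bit1=1)
  nb .....: next=#  (t=0,i=11, bit0=1)
  bits 10110101010110100000001010010011 = 3042574995

3042574995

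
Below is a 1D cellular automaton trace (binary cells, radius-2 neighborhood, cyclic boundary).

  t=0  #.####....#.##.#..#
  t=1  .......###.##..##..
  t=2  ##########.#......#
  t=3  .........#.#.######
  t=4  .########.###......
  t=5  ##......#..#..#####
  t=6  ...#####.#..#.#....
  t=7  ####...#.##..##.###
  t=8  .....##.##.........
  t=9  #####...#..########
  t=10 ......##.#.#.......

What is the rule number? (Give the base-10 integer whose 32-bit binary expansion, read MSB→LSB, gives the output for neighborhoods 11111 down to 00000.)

544427663

  ##### -> .   bit 31 = 0  t=2,i=1
  ####. -> .   bit 30 = 0  t=0,i=4
  ###.# -> #   bit 29 = 1  t=1,i=9
  ###.. -> .   bit 28 = 0  t=0,i=5
  ##.## -> .   bit 27 = 0  t=0,i=1
  ##.#. -> .   bit 26 = 0  t=0,i=14
  ##..# -> .   bit 25 = 0  t=1,i=13
  ##... -> .   bit 24 = 0  t=0,i=6
  #.### -> .   bit 23 = 0  t=0,i=2
  #.##. -> #   bit 22 = 1  t=0,i=12
  #.#.# -> #   bit 21 = 1  t=3,i=11
  #.#.. -> #   bit 20 = 1  t=0,i=15
  #..## -> .   bit 19 = 0  t=0,i=17
  #..#. -> .   bit 18 = 0  t=5,i=10
  #...# -> #   bit 17 = 1  t=7,i=5
  #.... -> #   bit 16 = 1  t=0,i=7
  .#### -> .   bit 15 = 0  t=0,i=3
  .###. -> #   bit 14 = 1  t=1,i=8
  .##.# -> .   bit 13 = 0  t=0,i=0
  .##.. -> .   bit 12 = 0  t=1,i=12
  .#.## -> #   bit 11 = 1  t=0,i=11
  .#.#. -> #   bit 10 = 1  t=3,i=10
  .#..# -> #   bit 9 = 1  t=0,i=16
  .#... -> .   bit 8 = 0  t=2,i=12
  ..### -> #   bit 7 = 1  t=1,i=7
  ..##. -> .   bit 6 = 0  t=0,i=18
  ..#.# -> .   bit 5 = 0  t=0,i=10
  ..#.. -> .   bit 4 = 0  t=5,i=8
  ...## -> #   bit 3 = 1  t=1,i=6
  ...#. -> #   bit 2 = 1  t=0,i=9
  ....# -> #   bit 1 = 1  t=0,i=8
  ..... -> #   bit 0 = 1  t=1,i=0
  bits 00100000011100110100111010001111 = 544427663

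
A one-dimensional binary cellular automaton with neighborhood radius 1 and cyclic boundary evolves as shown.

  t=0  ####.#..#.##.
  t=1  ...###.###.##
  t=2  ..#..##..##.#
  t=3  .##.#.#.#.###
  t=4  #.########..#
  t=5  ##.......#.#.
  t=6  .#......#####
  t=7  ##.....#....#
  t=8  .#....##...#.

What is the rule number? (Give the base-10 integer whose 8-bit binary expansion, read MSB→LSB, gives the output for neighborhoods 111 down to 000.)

102

  nb ###: next=.  (t=0,i=1, bit7=0)
  nb ##.: next=#  (t=0,i=3, bit6=1)
  nb #.#: next=#  (t=0,i=4, bit5=1)
  nb #..: next=.  (t=0,i=6, bit4=0)
  nb .##: next=.  (t=0,i=0, bit3=0)
  nb .#.: next=#  (t=0,i=5, bit2=1)
  nb ..#: next=#  (t=0,i=7, bit1=1)
  nb ...: next=.  (t=1,i=1, bit0=0)
  bits 01100110 = 102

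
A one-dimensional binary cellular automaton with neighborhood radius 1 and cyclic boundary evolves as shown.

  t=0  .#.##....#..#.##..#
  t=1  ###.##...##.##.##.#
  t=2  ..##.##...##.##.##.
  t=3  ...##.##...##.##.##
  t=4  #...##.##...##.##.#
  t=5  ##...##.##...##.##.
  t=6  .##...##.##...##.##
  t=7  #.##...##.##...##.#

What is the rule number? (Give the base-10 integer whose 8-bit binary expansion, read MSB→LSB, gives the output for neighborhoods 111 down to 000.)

116

  [7] ### => .  t=1,i=0
  [6] ##. => #  t=0,i=4
  [5] #.# => #  t=0,i=0
  [4] #.. => #  t=0,i=5
  [3] .## => .  t=0,i=3
  [2] .#. => #  t=0,i=1
  [1] ..# => .  t=0,i=8
  [0] ... => .  t=0,i=6
  bits 01110100 = 116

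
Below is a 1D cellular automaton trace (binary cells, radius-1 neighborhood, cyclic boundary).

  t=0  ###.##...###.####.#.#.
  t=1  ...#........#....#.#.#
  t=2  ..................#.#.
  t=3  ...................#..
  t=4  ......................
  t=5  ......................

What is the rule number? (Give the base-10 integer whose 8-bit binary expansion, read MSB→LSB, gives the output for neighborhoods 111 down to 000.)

32

  [7] ### => .  t=0,i=1
  [6] ##. => .  t=0,i=2
  [5] #.# => #  t=0,i=3
  [4] #.. => .  t=0,i=6
  [3] .## => .  t=0,i=0
  [2] .#. => .  t=0,i=18
  [1] ..# => .  t=0,i=8
  [0] ... => .  t=0,i=7
  bits 00100000 = 32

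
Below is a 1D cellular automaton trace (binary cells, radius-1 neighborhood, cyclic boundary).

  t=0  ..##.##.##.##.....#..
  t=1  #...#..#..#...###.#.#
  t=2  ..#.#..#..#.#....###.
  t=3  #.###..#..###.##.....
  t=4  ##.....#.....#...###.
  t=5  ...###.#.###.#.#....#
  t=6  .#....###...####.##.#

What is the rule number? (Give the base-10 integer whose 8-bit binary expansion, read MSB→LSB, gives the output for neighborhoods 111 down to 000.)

  ### -> .   bit 7 = 0  t=1,i=15
  ##. -> .   bit 6 = 0  t=0,i=3
  #.# -> #   bit 5 = 1  t=0,i=4
  #.. -> .   bit 4 = 0  t=0,i=13
  .## -> .   bit 3 = 0  t=0,i=2
  .#. -> #   bit 2 = 1  t=0,i=18
  ..# -> .   bit 1 = 0  t=0,i=1
  ... -> #   bit 0 = 1  t=0,i=0
  bits 00100101 = 37

37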